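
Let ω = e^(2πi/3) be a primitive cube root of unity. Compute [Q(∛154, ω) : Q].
[Q(∛154, ω) : Q] = 6

[Q(∛154):Q] = 3 (min poly x^3 - 154, irreducible since 154 is not a perfect cube). [Q(ω):Q] = 2 (min poly x^2 + x + 1). Since Q(∛154) ⊂ R and ω ∉ R, we have ω ∉ Q(∛154), so x^2 + x + 1 remains irreducible over Q(∛154) and [Q(∛154, ω) : Q(∛154)] = 2. By the tower law, [Q(∛154, ω) : Q] = 3 · 2 = 6. (In fact Q(∛154, ω) is the splitting field of x^3 - 154 over Q.)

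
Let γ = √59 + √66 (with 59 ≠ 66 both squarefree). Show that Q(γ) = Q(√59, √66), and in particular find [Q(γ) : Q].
[Q(γ) : Q] = 4 (equivalently, Q(γ) = Q(√59, √66))

Obviously Q(γ) ⊆ Q(√59, √66), and [Q(√59, √66):Q] = 4 (since 59, 66 are distinct squarefree integers > 1 with 3894 not a perfect square). To show equality we compute the minimal polynomial of γ. From γ = √59 + √66: γ^2 = 59 + 2√(3894) + 66 = 125 + 2√(3894), so γ^2 - 125 = 2√(3894); squaring, (γ^2 - 125)^2 = 4·3894, i.e. γ^4 - 250γ^2 + 15625 - 15576 = 0, i.e. γ^4 - 250γ^2 + 49 = 0. So γ is a root of x^4 - 250x^2 + 49. This polynomial is irreducible over Q: it has no rational root (each ±√59 ± √66 is irrational), and any factorization into two quadratics over Q would force √(3894) ∈ Q (pairing opposite roots) or √59, √66 ∈ Q (other pairings), all impossible. Hence [Q(γ):Q] = 4 = [Q(√59, √66):Q], so Q(γ) = Q(√59, √66).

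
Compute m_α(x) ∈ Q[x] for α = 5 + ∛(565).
m_α(x) = x^3 - 15x^2 + 75x - 690

Set β = α - 5 = ∛(565), so β^3 = 565. Then (α - 5)^3 - 565 = 0, i.e. α is a root of g(x) = (x - 5)^3 - 565 = x^3 - 15x^2 + 75x - 690. Since g(x) = h(x - 5) where h(x) = x^3 - 565, and h is irreducible over Q (because 565 is not a perfect cube, so h has no rational root, and a monic cubic with no rational root is irreducible), g is also irreducible (irreducibility is preserved under the substitution x → x - 5). Hence m_α(x) = x^3 - 15x^2 + 75x - 690.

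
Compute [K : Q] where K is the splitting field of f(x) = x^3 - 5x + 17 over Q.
[K : Q] = 6

By the rational root test, any rational root of the monic integer polynomial f(x) = x^3 - 5x + 17 must be an integer dividing the constant term 17, i.e. one of ±{1, 17}. Evaluating: f(1) = 13, f(-1) = 21, f(17) = 4845, f(-17) = -4811; none is 0, so f has no rational root and is therefore irreducible over Q (a cubic with no linear factor over a field is irreducible). For an irreducible cubic, the Galois group is A_3 or S_3 according as the discriminant disc(f) = -4a^3 - 27b^2 = -4·(-5)^3 - 27·(17)^2 = -7303 is or is not a square in Q. Here disc(f) = -7303 is not a perfect square in Q, so the Galois group of f over Q is not contained in A_3 and must be all of S_3. The splitting field has degree |S_3| = 6 over Q, so [K : Q] = 6.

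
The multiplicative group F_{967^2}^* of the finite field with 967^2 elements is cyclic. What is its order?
|F_{967^2}^*| = 935088

F_{967^2} has 967^2 = 935089 elements; its multiplicative group consists of all nonzero elements, so |F_{967^2}^*| = 935089 - 1 = 935088. (It is cyclic since any finite subgroup of the multiplicative group of a field is cyclic.)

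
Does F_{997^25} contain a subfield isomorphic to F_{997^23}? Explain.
No: F_{997^23} is not a subfield of F_{997^25}

F_{p^m} embeds in F_{p^n} iff m | n. Here 23 ∤ 25 (since 25 = 1·23 + 2 with remainder 2 ≠ 0), so F_{997^23} is not a subfield of F_{997^25}. Equivalently: if it were, the tower law would give 23 = [F_{997^23}:F_997] dividing [F_{997^25}:F_997] = 25, contradiction.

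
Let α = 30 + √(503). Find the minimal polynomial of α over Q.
m_α(x) = x^2 - 60x + 397

From α - 30 = √(503), squaring gives (α - 30)^2 = 503, i.e. α^2 - 60α + 900 = 503, so α^2 - 60α + 397 = 0. The discriminant of x^2 - 60x + 397 is (-60)^2 - 4·(397) = 3600 - 1588 = 2012, and 4·(503) is not a perfect square in Q since 503 is squarefree and ≠ 1. Hence x^2 - 60x + 397 is irreducible over Q and is the minimal polynomial of α.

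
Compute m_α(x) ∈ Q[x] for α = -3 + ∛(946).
m_α(x) = x^3 + 9x^2 + 27x - 919

Set β = α + 3 = ∛(946), so β^3 = 946. Then (α + 3)^3 - 946 = 0, i.e. α is a root of g(x) = (x + 3)^3 - 946 = x^3 + 9x^2 + 27x - 919. Since g(x) = h(x + 3) where h(x) = x^3 - 946, and h is irreducible over Q (because 946 is not a perfect cube, so h has no rational root, and a monic cubic with no rational root is irreducible), g is also irreducible (irreducibility is preserved under the substitution x → x + 3). Hence m_α(x) = x^3 + 9x^2 + 27x - 919.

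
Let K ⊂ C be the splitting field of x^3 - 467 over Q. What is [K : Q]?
[K : Q] = 6

The roots of x^3 - 467 are ∛467, ω∛467, ω^2∛467 where ω = e^(2πi/3) is a primitive cube root of unity, so K = Q(∛467, ω). Now [Q(∛467):Q] = 3 (since 467 is not a perfect cube, x^3 - 467 is irreducible) and [Q(ω):Q] = 2. Both 2 and 3 divide [K:Q], and [K:Q] ≤ 3·2 = 6, so [K:Q] = 6. (Equivalently: Q(∛467) ⊂ R but ω ∉ R, so [K : Q(∛467)] = 2.)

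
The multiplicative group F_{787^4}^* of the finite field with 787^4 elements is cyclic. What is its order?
|F_{787^4}^*| = 383617958160

F_{787^4} has 787^4 = 383617958161 elements; its multiplicative group consists of all nonzero elements, so |F_{787^4}^*| = 383617958161 - 1 = 383617958160. (It is cyclic since any finite subgroup of the multiplicative group of a field is cyclic.)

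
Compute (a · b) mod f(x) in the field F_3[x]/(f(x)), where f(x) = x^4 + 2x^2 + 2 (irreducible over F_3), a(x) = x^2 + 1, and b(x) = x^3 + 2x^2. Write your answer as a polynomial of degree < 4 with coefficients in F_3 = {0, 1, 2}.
a · b ≡ 2x^3 + x^2 + x + 2 (mod f(x))

Multiply in F_3[x]: a(x)·b(x) = (x^2 + 1)·(x^3 + 2x^2) = x^5 + 2x^4 + x^3 + 2x^2. This has degree ≥ 4, so divide by f(x) over F_3: x^5 + 2x^4 + x^3 + 2x^2 = (x + 2)·(x^4 + 2x^2 + 2) + (2x^3 + x^2 + x + 2). Hence a·b ≡ 2x^3 + x^2 + x + 2 (mod f). (F_3[x]/(f) is a field with 3^4 = 81 elements since f is irreducible of degree 4.)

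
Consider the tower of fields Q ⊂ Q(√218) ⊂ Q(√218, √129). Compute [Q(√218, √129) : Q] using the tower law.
[Q(√218, √129) : Q] = 4

[Q(√218):Q] = 2 (min poly x^2 - 218, irreducible since 218 is squarefree > 1). For the top step, suppose √129 ∈ Q(√218), say √129 = c + d√218 with c, d ∈ Q. Squaring: 129 = c^2 + 218d^2 + 2cd√218. Since √218 ∉ Q this forces 2cd = 0. If d = 0 then √129 = c ∈ Q, contradicting 129 squarefree > 1. If c = 0 then 129 = 218d^2, so 218·129 = (218d)^2 is a perfect square in Q — but 218·129 = 28122 is not a perfect square (since 218 and 129 are distinct squarefree integers). Contradiction. Hence √129 ∉ Q(√218), so x^2 - 129 stays irreducible over Q(√218) and [Q(√218, √129) : Q(√218)] = 2. By the tower law, [Q(√218, √129) : Q] = 2 · 2 = 4.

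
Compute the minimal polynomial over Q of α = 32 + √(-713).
m_α(x) = x^2 - 64x + 1737

From α - 32 = √(-713), squaring gives (α - 32)^2 = -713, i.e. α^2 - 64α + 1024 = -713, so α^2 - 64α + 1737 = 0. The discriminant of x^2 - 64x + 1737 is (-64)^2 - 4·(1737) = 4096 - 6948 = -2852, and 4·(-713) is not a perfect square in Q since -713 is squarefree and ≠ 1. Hence x^2 - 64x + 1737 is irreducible over Q and is the minimal polynomial of α.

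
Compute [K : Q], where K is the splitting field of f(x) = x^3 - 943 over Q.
[K : Q] = 6

The roots of x^3 - 943 are ∛943, ω∛943, ω^2∛943 where ω = e^(2πi/3) is a primitive cube root of unity, so K = Q(∛943, ω). Now [Q(∛943):Q] = 3 (since 943 is not a perfect cube, x^3 - 943 is irreducible) and [Q(ω):Q] = 2. Both 2 and 3 divide [K:Q], and [K:Q] ≤ 3·2 = 6, so [K:Q] = 6. (Equivalently: Q(∛943) ⊂ R but ω ∉ R, so [K : Q(∛943)] = 2.)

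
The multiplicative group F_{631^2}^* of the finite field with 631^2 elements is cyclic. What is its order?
|F_{631^2}^*| = 398160

F_{631^2} has 631^2 = 398161 elements; its multiplicative group consists of all nonzero elements, so |F_{631^2}^*| = 398161 - 1 = 398160. (It is cyclic since any finite subgroup of the multiplicative group of a field is cyclic.)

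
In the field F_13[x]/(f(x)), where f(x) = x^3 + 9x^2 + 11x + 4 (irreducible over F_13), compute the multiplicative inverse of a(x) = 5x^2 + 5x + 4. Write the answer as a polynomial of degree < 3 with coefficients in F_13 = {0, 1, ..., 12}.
a(x)^(-1) ≡ 11x^2 + 7x + 8 (mod f(x))

Since f is irreducible over F_13, F_13[x]/(f) is a field and a(x) ≠ 0 has an inverse. Apply the extended Euclidean algorithm to f(x) and a(x) in F_13[x]: f(x) = (8x + 12)·a(x) + (10x + 8);  a(x) = (7x + 4)·(10x + 8) + (11). The last nonzero remainder is the constant 11 = gcd(f, a) in F_13. Back-substituting through the division chain expresses 11 = s(x)·a(x) + t(x)·f(x) with s(x) ≡ 4x^2 + 12x + 10 (mod f), so (4x^2 + 12x + 10)·a(x) ≡ 11 (mod f). Multiplying by 11^(-1) ≡ 6 in F_13 gives a(x)^(-1) ≡ 6·(4x^2 + 12x + 10) ≡ 11x^2 + 7x + 8 (mod f). Check: (5x^2 + 5x + 4)·(11x^2 + 7x + 8) = 3x^4 + 12x^3 + 2x^2 + 3x + 6 ≡ 1 (mod x^3 + 9x^2 + 11x + 4).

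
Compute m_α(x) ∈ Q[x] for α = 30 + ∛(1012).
m_α(x) = x^3 - 90x^2 + 2700x - 28012

Set β = α - 30 = ∛(1012), so β^3 = 1012. Then (α - 30)^3 - 1012 = 0, i.e. α is a root of g(x) = (x - 30)^3 - 1012 = x^3 - 90x^2 + 2700x - 28012. Since g(x) = h(x - 30) where h(x) = x^3 - 1012, and h is irreducible over Q (because 1012 is not a perfect cube, so h has no rational root, and a monic cubic with no rational root is irreducible), g is also irreducible (irreducibility is preserved under the substitution x → x - 30). Hence m_α(x) = x^3 - 90x^2 + 2700x - 28012.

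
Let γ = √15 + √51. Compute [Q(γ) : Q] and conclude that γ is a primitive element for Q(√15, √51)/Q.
[Q(γ) : Q] = 4 (equivalently, Q(γ) = Q(√15, √51))

Obviously Q(γ) ⊆ Q(√15, √51), and [Q(√15, √51):Q] = 4 (since 15, 51 are distinct squarefree integers > 1 with 765 not a perfect square). To show equality we compute the minimal polynomial of γ. From γ = √15 + √51: γ^2 = 15 + 2√(765) + 51 = 66 + 2√(765), so γ^2 - 66 = 2√(765); squaring, (γ^2 - 66)^2 = 4·765, i.e. γ^4 - 132γ^2 + 4356 - 3060 = 0, i.e. γ^4 - 132γ^2 + 1296 = 0. So γ is a root of x^4 - 132x^2 + 1296. This polynomial is irreducible over Q: it has no rational root (each ±√15 ± √51 is irrational), and any factorization into two quadratics over Q would force √(765) ∈ Q (pairing opposite roots) or √15, √51 ∈ Q (other pairings), all impossible. Hence [Q(γ):Q] = 4 = [Q(√15, √51):Q], so Q(γ) = Q(√15, √51).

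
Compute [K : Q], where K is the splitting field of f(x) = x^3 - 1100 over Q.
[K : Q] = 6

The roots of x^3 - 1100 are ∛1100, ω∛1100, ω^2∛1100 where ω = e^(2πi/3) is a primitive cube root of unity, so K = Q(∛1100, ω). Now [Q(∛1100):Q] = 3 (since 1100 is not a perfect cube, x^3 - 1100 is irreducible) and [Q(ω):Q] = 2. Both 2 and 3 divide [K:Q], and [K:Q] ≤ 3·2 = 6, so [K:Q] = 6. (Equivalently: Q(∛1100) ⊂ R but ω ∉ R, so [K : Q(∛1100)] = 2.)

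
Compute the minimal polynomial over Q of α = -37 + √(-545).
m_α(x) = x^2 + 74x + 1914

From α + 37 = √(-545), squaring gives (α + 37)^2 = -545, i.e. α^2 + 74α + 1369 = -545, so α^2 + 74α + 1914 = 0. The discriminant of x^2 + 74x + 1914 is (74)^2 - 4·(1914) = 5476 - 7656 = -2180, and 4·(-545) is not a perfect square in Q since -545 is squarefree and ≠ 1. Hence x^2 + 74x + 1914 is irreducible over Q and is the minimal polynomial of α.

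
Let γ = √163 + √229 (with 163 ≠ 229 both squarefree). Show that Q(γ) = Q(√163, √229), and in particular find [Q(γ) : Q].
[Q(γ) : Q] = 4 (equivalently, Q(γ) = Q(√163, √229))

Obviously Q(γ) ⊆ Q(√163, √229), and [Q(√163, √229):Q] = 4 (since 163, 229 are distinct squarefree integers > 1 with 37327 not a perfect square). To show equality we compute the minimal polynomial of γ. From γ = √163 + √229: γ^2 = 163 + 2√(37327) + 229 = 392 + 2√(37327), so γ^2 - 392 = 2√(37327); squaring, (γ^2 - 392)^2 = 4·37327, i.e. γ^4 - 784γ^2 + 153664 - 149308 = 0, i.e. γ^4 - 784γ^2 + 4356 = 0. So γ is a root of x^4 - 784x^2 + 4356. This polynomial is irreducible over Q: it has no rational root (each ±√163 ± √229 is irrational), and any factorization into two quadratics over Q would force √(37327) ∈ Q (pairing opposite roots) or √163, √229 ∈ Q (other pairings), all impossible. Hence [Q(γ):Q] = 4 = [Q(√163, √229):Q], so Q(γ) = Q(√163, √229).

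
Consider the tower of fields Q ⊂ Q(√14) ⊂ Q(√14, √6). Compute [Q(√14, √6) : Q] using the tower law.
[Q(√14, √6) : Q] = 4

[Q(√14):Q] = 2 (min poly x^2 - 14, irreducible since 14 is squarefree > 1). For the top step, suppose √6 ∈ Q(√14), say √6 = c + d√14 with c, d ∈ Q. Squaring: 6 = c^2 + 14d^2 + 2cd√14. Since √14 ∉ Q this forces 2cd = 0. If d = 0 then √6 = c ∈ Q, contradicting 6 squarefree > 1. If c = 0 then 6 = 14d^2, so 14·6 = (14d)^2 is a perfect square in Q — but 14·6 = 84 is not a perfect square (since 14 and 6 are distinct squarefree integers). Contradiction. Hence √6 ∉ Q(√14), so x^2 - 6 stays irreducible over Q(√14) and [Q(√14, √6) : Q(√14)] = 2. By the tower law, [Q(√14, √6) : Q] = 2 · 2 = 4.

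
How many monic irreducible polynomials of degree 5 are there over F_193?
There are 53557036800 monic irreducible polynomials of degree 5 over F_193

Each element of F_{193^5} that lies in no proper subfield is a root of exactly one monic irreducible of degree 5 over F_193, and each such polynomial has 5 distinct roots in F_{193^5}. By Möbius inversion the count is N_193(5) = (1/5) Σ_{d|5} μ(5/d) · 193^d = (1/5)(μ(5)·193^1 + μ(1)·193^5) = 267785184000/5 = 53557036800.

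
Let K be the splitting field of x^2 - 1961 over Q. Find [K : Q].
[K : Q] = 2

f(x) = x^2 - 1961 factors as (x - √1961)(x + √1961). The splitting field is K = Q(√1961). Since 1961 is squarefree and > 1, it is not a perfect square, so x^2 - 1961 is irreducible over Q and [Q(√1961) : Q] = 2. Hence [K : Q] = 2.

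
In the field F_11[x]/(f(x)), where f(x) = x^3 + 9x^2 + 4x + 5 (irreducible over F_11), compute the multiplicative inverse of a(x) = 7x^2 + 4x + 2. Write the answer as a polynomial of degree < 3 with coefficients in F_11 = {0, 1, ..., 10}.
a(x)^(-1) ≡ 6x^2 + 7x + 8 (mod f(x))

Since f is irreducible over F_11, F_11[x]/(f) is a field and a(x) ≠ 0 has an inverse. Apply the extended Euclidean algorithm to f(x) and a(x) in F_11[x]: f(x) = (8x + 3)·a(x) + (9x + 10);  a(x) = (2x + 8)·(9x + 10) + (10). The last nonzero remainder is the constant 10 = gcd(f, a) in F_11. Back-substituting through the division chain expresses 10 = s(x)·a(x) + t(x)·f(x) with s(x) ≡ 5x^2 + 4x + 3 (mod f), so (5x^2 + 4x + 3)·a(x) ≡ 10 (mod f). Multiplying by 10^(-1) ≡ 10 in F_11 gives a(x)^(-1) ≡ 10·(5x^2 + 4x + 3) ≡ 6x^2 + 7x + 8 (mod f). Check: (7x^2 + 4x + 2)·(6x^2 + 7x + 8) = 9x^4 + 7x^3 + 8x^2 + 2x + 5 ≡ 1 (mod x^3 + 9x^2 + 4x + 5).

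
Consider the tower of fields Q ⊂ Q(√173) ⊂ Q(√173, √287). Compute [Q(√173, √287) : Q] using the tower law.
[Q(√173, √287) : Q] = 4

[Q(√173):Q] = 2 (min poly x^2 - 173, irreducible since 173 is squarefree > 1). For the top step, suppose √287 ∈ Q(√173), say √287 = c + d√173 with c, d ∈ Q. Squaring: 287 = c^2 + 173d^2 + 2cd√173. Since √173 ∉ Q this forces 2cd = 0. If d = 0 then √287 = c ∈ Q, contradicting 287 squarefree > 1. If c = 0 then 287 = 173d^2, so 173·287 = (173d)^2 is a perfect square in Q — but 173·287 = 49651 is not a perfect square (since 173 and 287 are distinct squarefree integers). Contradiction. Hence √287 ∉ Q(√173), so x^2 - 287 stays irreducible over Q(√173) and [Q(√173, √287) : Q(√173)] = 2. By the tower law, [Q(√173, √287) : Q] = 2 · 2 = 4.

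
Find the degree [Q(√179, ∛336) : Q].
[Q(√179, ∛336) : Q] = 6

Let L = Q(√179, ∛336). Since Q(√179) ⊂ L and [Q(√179):Q] = 2, the tower law gives 2 | [L:Q]. Likewise Q(∛336) ⊂ L with [Q(∛336):Q] = 3 (because 336 is not a perfect cube), so 3 | [L:Q]. As gcd(2,3) = 1, [L:Q] is divisible by 6. Conversely L is generated over Q by √179 and ∛336, so [L:Q] ≤ 2·3 = 6. Therefore [Q(√179, ∛336) : Q] = 6.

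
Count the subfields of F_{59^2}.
F_{59^2} has 2 subfields

The subfields of F_{p^n} are exactly the fields F_{p^d} for d | n (each is the fixed field of the unique index-d subgroup of Gal(F_{p^n}/F_p) ≅ Z/nZ). The divisors of n = 2 are {1, 2}, giving 2 subfields: F_{59^1}, F_{59^2}.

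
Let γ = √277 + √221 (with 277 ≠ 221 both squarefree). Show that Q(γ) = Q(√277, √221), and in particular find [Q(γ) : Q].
[Q(γ) : Q] = 4 (equivalently, Q(γ) = Q(√277, √221))

Obviously Q(γ) ⊆ Q(√277, √221), and [Q(√277, √221):Q] = 4 (since 277, 221 are distinct squarefree integers > 1 with 61217 not a perfect square). To show equality we compute the minimal polynomial of γ. From γ = √277 + √221: γ^2 = 277 + 2√(61217) + 221 = 498 + 2√(61217), so γ^2 - 498 = 2√(61217); squaring, (γ^2 - 498)^2 = 4·61217, i.e. γ^4 - 996γ^2 + 248004 - 244868 = 0, i.e. γ^4 - 996γ^2 + 3136 = 0. So γ is a root of x^4 - 996x^2 + 3136. This polynomial is irreducible over Q: it has no rational root (each ±√277 ± √221 is irrational), and any factorization into two quadratics over Q would force √(61217) ∈ Q (pairing opposite roots) or √277, √221 ∈ Q (other pairings), all impossible. Hence [Q(γ):Q] = 4 = [Q(√277, √221):Q], so Q(γ) = Q(√277, √221).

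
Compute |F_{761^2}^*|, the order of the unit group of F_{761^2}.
|F_{761^2}^*| = 579120

F_{761^2} has 761^2 = 579121 elements; its multiplicative group consists of all nonzero elements, so |F_{761^2}^*| = 579121 - 1 = 579120. (It is cyclic since any finite subgroup of the multiplicative group of a field is cyclic.)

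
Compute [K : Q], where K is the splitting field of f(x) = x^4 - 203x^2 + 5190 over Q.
[K : Q] = 4

Solving the quadratic in x^2: x^2 = (203 ± √(203^2 - 4·5190))/2 = (203 ± √20449)/2 = (203 ± 143)/2, giving x^2 = 30 or x^2 = 173. So f(x) = (x^2 - 30)(x^2 - 173) and the roots of f are ±√30, ±√173. Hence the splitting field is K = Q(√30, √173). Since 30 and 173 are distinct squarefree integers > 1, their product 5190 is not a perfect square, so √173 ∉ Q(√30). By the tower law [K:Q] = [Q(√30,√173):Q(√30)] · [Q(√30):Q] = 2 · 2 = 4.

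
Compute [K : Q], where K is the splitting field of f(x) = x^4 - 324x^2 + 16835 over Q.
[K : Q] = 4

Solving the quadratic in x^2: x^2 = (324 ± √(324^2 - 4·16835))/2 = (324 ± √37636)/2 = (324 ± 194)/2, giving x^2 = 259 or x^2 = 65. So f(x) = (x^2 - 259)(x^2 - 65) and the roots of f are ±√259, ±√65. Hence the splitting field is K = Q(√259, √65). Since 259 and 65 are distinct squarefree integers > 1, their product 16835 is not a perfect square, so √65 ∉ Q(√259). By the tower law [K:Q] = [Q(√259,√65):Q(√259)] · [Q(√259):Q] = 2 · 2 = 4.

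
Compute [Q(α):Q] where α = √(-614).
[Q(α):Q] = 2

[Q(α):Q] equals the degree of the minimal polynomial of α. Here α^2 = -614 and x^2 + 614 is irreducible (d = -614 is squarefree, ≠ 1, hence not a square), so deg(m_α) = 2. Thus [Q(α):Q] = 2.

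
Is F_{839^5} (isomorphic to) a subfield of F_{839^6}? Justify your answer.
No: F_{839^5} is not a subfield of F_{839^6}

F_{p^m} embeds in F_{p^n} iff m | n. Here 5 ∤ 6 (since 6 = 1·5 + 1 with remainder 1 ≠ 0), so F_{839^5} is not a subfield of F_{839^6}. Equivalently: if it were, the tower law would give 5 = [F_{839^5}:F_839] dividing [F_{839^6}:F_839] = 6, contradiction.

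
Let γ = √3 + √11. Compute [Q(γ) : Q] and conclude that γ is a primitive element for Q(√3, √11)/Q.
[Q(γ) : Q] = 4 (equivalently, Q(γ) = Q(√3, √11))

Obviously Q(γ) ⊆ Q(√3, √11), and [Q(√3, √11):Q] = 4 (since 3, 11 are distinct squarefree integers > 1 with 33 not a perfect square). To show equality we compute the minimal polynomial of γ. From γ = √3 + √11: γ^2 = 3 + 2√(33) + 11 = 14 + 2√(33), so γ^2 - 14 = 2√(33); squaring, (γ^2 - 14)^2 = 4·33, i.e. γ^4 - 28γ^2 + 196 - 132 = 0, i.e. γ^4 - 28γ^2 + 64 = 0. So γ is a root of x^4 - 28x^2 + 64. This polynomial is irreducible over Q: it has no rational root (each ±√3 ± √11 is irrational), and any factorization into two quadratics over Q would force √(33) ∈ Q (pairing opposite roots) or √3, √11 ∈ Q (other pairings), all impossible. Hence [Q(γ):Q] = 4 = [Q(√3, √11):Q], so Q(γ) = Q(√3, √11).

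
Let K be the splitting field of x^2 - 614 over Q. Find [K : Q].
[K : Q] = 2

f(x) = x^2 - 614 factors as (x - √614)(x + √614). The splitting field is K = Q(√614). Since 614 is squarefree and > 1, it is not a perfect square, so x^2 - 614 is irreducible over Q and [Q(√614) : Q] = 2. Hence [K : Q] = 2.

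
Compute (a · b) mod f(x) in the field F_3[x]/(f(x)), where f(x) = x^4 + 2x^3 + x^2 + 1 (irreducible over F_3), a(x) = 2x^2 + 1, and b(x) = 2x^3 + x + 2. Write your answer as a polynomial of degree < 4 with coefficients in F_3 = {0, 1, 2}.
a · b ≡ x^3 + 1 (mod f(x))

Multiply in F_3[x]: a(x)·b(x) = (2x^2 + 1)·(2x^3 + x + 2) = x^5 + x^3 + x^2 + x + 2. This has degree ≥ 4, so divide by f(x) over F_3: x^5 + x^3 + x^2 + x + 2 = (x + 1)·(x^4 + 2x^3 + x^2 + 1) + (x^3 + 1). Hence a·b ≡ x^3 + 1 (mod f). (F_3[x]/(f) is a field with 3^4 = 81 elements since f is irreducible of degree 4.)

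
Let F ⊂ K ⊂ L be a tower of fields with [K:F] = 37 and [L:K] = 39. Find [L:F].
[L:F] = 1443

The tower law says that for any tower of field extensions F ⊂ K ⊂ L with finite degrees, [L:F] = [L:K] · [K:F]. Here this gives [L:F] = 39 · 37 = 1443.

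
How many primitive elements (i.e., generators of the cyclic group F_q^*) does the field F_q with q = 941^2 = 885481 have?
There are φ(885480) = 229632 primitive elements

F_q^* is cyclic of order q - 1 = 885480. A cyclic group of order m has exactly φ(m) generators. Here m = 885480 = 2^3 · 3 · 5 · 47 · 157, so the number of primitive elements is φ(885480) = 229632.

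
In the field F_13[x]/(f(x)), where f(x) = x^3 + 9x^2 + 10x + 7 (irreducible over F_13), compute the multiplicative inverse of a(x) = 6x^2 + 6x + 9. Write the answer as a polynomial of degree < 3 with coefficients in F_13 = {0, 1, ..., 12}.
a(x)^(-1) ≡ 9x^2 + 2x + 10 (mod f(x))

Since f is irreducible over F_13, F_13[x]/(f) is a field and a(x) ≠ 0 has an inverse. Apply the extended Euclidean algorithm to f(x) and a(x) in F_13[x]: f(x) = (11x + 10)·a(x) + (7x + 8);  a(x) = (12x + 2)·(7x + 8) + (6). The last nonzero remainder is the constant 6 = gcd(f, a) in F_13. Back-substituting through the division chain expresses 6 = s(x)·a(x) + t(x)·f(x) with s(x) ≡ 2x^2 + 12x + 8 (mod f), so (2x^2 + 12x + 8)·a(x) ≡ 6 (mod f). Multiplying by 6^(-1) ≡ 11 in F_13 gives a(x)^(-1) ≡ 11·(2x^2 + 12x + 8) ≡ 9x^2 + 2x + 10 (mod f). Check: (6x^2 + 6x + 9)·(9x^2 + 2x + 10) = 2x^4 + x^3 + 10x^2 + 12 ≡ 1 (mod x^3 + 9x^2 + 10x + 7).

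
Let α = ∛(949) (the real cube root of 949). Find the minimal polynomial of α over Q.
m_α(x) = x^3 - 949

α satisfies α^3 = 949, so x^3 - 949 annihilates α. By the rational root test, a rational root p/q (in lowest terms) of x^3 - 949 would satisfy p^3 = 949 q^3, forcing q = 1 and p^3 = 949; but 949 is not a perfect cube, contradiction. A monic cubic over Q with no rational root is irreducible (any nontrivial factorization would include a linear factor). Hence x^3 - 949 is the minimal polynomial of α, and in particular [Q(α):Q] = 3.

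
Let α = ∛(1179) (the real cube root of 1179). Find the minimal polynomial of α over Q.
m_α(x) = x^3 - 1179

α satisfies α^3 = 1179, so x^3 - 1179 annihilates α. By the rational root test, a rational root p/q (in lowest terms) of x^3 - 1179 would satisfy p^3 = 1179 q^3, forcing q = 1 and p^3 = 1179; but 1179 is not a perfect cube, contradiction. A monic cubic over Q with no rational root is irreducible (any nontrivial factorization would include a linear factor). Hence x^3 - 1179 is the minimal polynomial of α, and in particular [Q(α):Q] = 3.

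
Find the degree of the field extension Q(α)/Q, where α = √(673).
[Q(α):Q] = 2

[Q(α):Q] equals the degree of the minimal polynomial of α. Here α^2 = 673 and x^2 - 673 is irreducible (d = 673 is squarefree, ≠ 1, hence not a square), so deg(m_α) = 2. Thus [Q(α):Q] = 2.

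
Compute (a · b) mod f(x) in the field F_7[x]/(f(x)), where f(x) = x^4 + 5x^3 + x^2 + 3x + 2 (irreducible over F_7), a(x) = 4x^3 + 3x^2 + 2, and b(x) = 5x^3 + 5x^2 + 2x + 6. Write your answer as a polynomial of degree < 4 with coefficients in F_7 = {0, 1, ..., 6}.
a · b ≡ x^3 + 2x^2 + 4x (mod f(x))

Multiply in F_7[x]: a(x)·b(x) = (4x^3 + 3x^2 + 2)·(5x^3 + 5x^2 + 2x + 6) = 6x^6 + 2x^4 + 5x^3 + 4x + 5. This has degree ≥ 4, so divide by f(x) over F_7: 6x^6 + 2x^4 + 5x^3 + 4x + 5 = (6x^2 + 5x + 6)·(x^4 + 5x^3 + x^2 + 3x + 2) + (x^3 + 2x^2 + 4x). Hence a·b ≡ x^3 + 2x^2 + 4x (mod f). (F_7[x]/(f) is a field with 7^4 = 2401 elements since f is irreducible of degree 4.)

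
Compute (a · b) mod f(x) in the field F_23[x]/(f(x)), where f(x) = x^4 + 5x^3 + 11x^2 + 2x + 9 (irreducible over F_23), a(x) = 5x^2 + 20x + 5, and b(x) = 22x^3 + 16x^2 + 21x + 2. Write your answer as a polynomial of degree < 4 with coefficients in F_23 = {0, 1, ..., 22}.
a · b ≡ 4x^3 + 22x^2 + 20x + 4 (mod f(x))

Multiply in F_23[x]: a(x)·b(x) = (5x^2 + 20x + 5)·(22x^3 + 16x^2 + 21x + 2) = 18x^5 + 14x^4 + 6x^3 + 4x^2 + 7x + 10. This has degree ≥ 4, so divide by f(x) over F_23: 18x^5 + 14x^4 + 6x^3 + 4x^2 + 7x + 10 = (18x + 16)·(x^4 + 5x^3 + 11x^2 + 2x + 9) + (4x^3 + 22x^2 + 20x + 4). Hence a·b ≡ 4x^3 + 22x^2 + 20x + 4 (mod f). (F_23[x]/(f) is a field with 23^4 = 279841 elements since f is irreducible of degree 4.)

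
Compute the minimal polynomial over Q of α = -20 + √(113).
m_α(x) = x^2 + 40x + 287

From α + 20 = √(113), squaring gives (α + 20)^2 = 113, i.e. α^2 + 40α + 400 = 113, so α^2 + 40α + 287 = 0. The discriminant of x^2 + 40x + 287 is (40)^2 - 4·(287) = 1600 - 1148 = 452, and 4·(113) is not a perfect square in Q since 113 is squarefree and ≠ 1. Hence x^2 + 40x + 287 is irreducible over Q and is the minimal polynomial of α.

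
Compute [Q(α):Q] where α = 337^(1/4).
[Q(α):Q] = 4

α is a root of x^4 - 337. By Eisenstein's criterion at the prime p = 337 (which divides the constant term 337 but p^2 = 113569 does not, since 337 is squarefree), x^4 - 337 is irreducible over Q. Hence [Q(α):Q] = 4.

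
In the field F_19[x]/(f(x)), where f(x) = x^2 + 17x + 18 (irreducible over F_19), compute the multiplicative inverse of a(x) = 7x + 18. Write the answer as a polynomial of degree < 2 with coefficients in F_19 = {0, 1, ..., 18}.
a(x)^(-1) ≡ 9x + 5 (mod f(x))

Since f is irreducible over F_19, F_19[x]/(f) is a field and a(x) ≠ 0 has an inverse. Apply the extended Euclidean algorithm to f(x) and a(x) in F_19[x]: f(x) = (11x + 4)·a(x) + (3). The last nonzero remainder is the constant 3 = gcd(f, a) in F_19. Back-substituting through the division chain expresses 3 = s(x)·a(x) + t(x)·f(x) with s(x) ≡ 8x + 15 (mod f), so (8x + 15)·a(x) ≡ 3 (mod f). Multiplying by 3^(-1) ≡ 13 in F_19 gives a(x)^(-1) ≡ 13·(8x + 15) ≡ 9x + 5 (mod f). Check: (7x + 18)·(9x + 5) = 6x^2 + 7x + 14 ≡ 1 (mod x^2 + 17x + 18).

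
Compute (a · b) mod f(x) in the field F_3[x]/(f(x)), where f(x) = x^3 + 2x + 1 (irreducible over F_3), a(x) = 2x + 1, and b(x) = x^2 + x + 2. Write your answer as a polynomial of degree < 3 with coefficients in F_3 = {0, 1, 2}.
a · b ≡ x (mod f(x))

Multiply in F_3[x]: a(x)·b(x) = (2x + 1)·(x^2 + x + 2) = 2x^3 + 2x + 2. This has degree ≥ 3, so divide by f(x) over F_3: 2x^3 + 2x + 2 = (2)·(x^3 + 2x + 1) + (x). Hence a·b ≡ x (mod f). (F_3[x]/(f) is a field with 3^3 = 27 elements since f is irreducible of degree 3.)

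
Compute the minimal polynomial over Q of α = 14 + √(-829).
m_α(x) = x^2 - 28x + 1025

From α - 14 = √(-829), squaring gives (α - 14)^2 = -829, i.e. α^2 - 28α + 196 = -829, so α^2 - 28α + 1025 = 0. The discriminant of x^2 - 28x + 1025 is (-28)^2 - 4·(1025) = 784 - 4100 = -3316, and 4·(-829) is not a perfect square in Q since -829 is squarefree and ≠ 1. Hence x^2 - 28x + 1025 is irreducible over Q and is the minimal polynomial of α.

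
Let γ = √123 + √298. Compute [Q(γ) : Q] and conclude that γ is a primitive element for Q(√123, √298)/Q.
[Q(γ) : Q] = 4 (equivalently, Q(γ) = Q(√123, √298))

Obviously Q(γ) ⊆ Q(√123, √298), and [Q(√123, √298):Q] = 4 (since 123, 298 are distinct squarefree integers > 1 with 36654 not a perfect square). To show equality we compute the minimal polynomial of γ. From γ = √123 + √298: γ^2 = 123 + 2√(36654) + 298 = 421 + 2√(36654), so γ^2 - 421 = 2√(36654); squaring, (γ^2 - 421)^2 = 4·36654, i.e. γ^4 - 842γ^2 + 177241 - 146616 = 0, i.e. γ^4 - 842γ^2 + 30625 = 0. So γ is a root of x^4 - 842x^2 + 30625. This polynomial is irreducible over Q: it has no rational root (each ±√123 ± √298 is irrational), and any factorization into two quadratics over Q would force √(36654) ∈ Q (pairing opposite roots) or √123, √298 ∈ Q (other pairings), all impossible. Hence [Q(γ):Q] = 4 = [Q(√123, √298):Q], so Q(γ) = Q(√123, √298).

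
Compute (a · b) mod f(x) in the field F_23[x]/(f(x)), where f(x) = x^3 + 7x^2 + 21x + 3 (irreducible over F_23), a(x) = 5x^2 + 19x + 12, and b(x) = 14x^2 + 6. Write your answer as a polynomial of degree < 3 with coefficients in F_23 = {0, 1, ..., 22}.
a · b ≡ 20x^2 + 8x + 8 (mod f(x))

Multiply in F_23[x]: a(x)·b(x) = (5x^2 + 19x + 12)·(14x^2 + 6) = x^4 + 13x^3 + 14x^2 + 22x + 3. This has degree ≥ 3, so divide by f(x) over F_23: x^4 + 13x^3 + 14x^2 + 22x + 3 = (x + 6)·(x^3 + 7x^2 + 21x + 3) + (20x^2 + 8x + 8). Hence a·b ≡ 20x^2 + 8x + 8 (mod f). (F_23[x]/(f) is a field with 23^3 = 12167 elements since f is irreducible of degree 3.)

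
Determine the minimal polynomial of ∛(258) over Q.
m_α(x) = x^3 - 258

α satisfies α^3 = 258, so x^3 - 258 annihilates α. By the rational root test, a rational root p/q (in lowest terms) of x^3 - 258 would satisfy p^3 = 258 q^3, forcing q = 1 and p^3 = 258; but 258 is not a perfect cube, contradiction. A monic cubic over Q with no rational root is irreducible (any nontrivial factorization would include a linear factor). Hence x^3 - 258 is the minimal polynomial of α, and in particular [Q(α):Q] = 3.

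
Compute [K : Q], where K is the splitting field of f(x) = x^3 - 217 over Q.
[K : Q] = 6

The roots of x^3 - 217 are ∛217, ω∛217, ω^2∛217 where ω = e^(2πi/3) is a primitive cube root of unity, so K = Q(∛217, ω). Now [Q(∛217):Q] = 3 (since 217 is not a perfect cube, x^3 - 217 is irreducible) and [Q(ω):Q] = 2. Both 2 and 3 divide [K:Q], and [K:Q] ≤ 3·2 = 6, so [K:Q] = 6. (Equivalently: Q(∛217) ⊂ R but ω ∉ R, so [K : Q(∛217)] = 2.)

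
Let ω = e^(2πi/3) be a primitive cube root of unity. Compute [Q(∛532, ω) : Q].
[Q(∛532, ω) : Q] = 6

[Q(∛532):Q] = 3 (min poly x^3 - 532, irreducible since 532 is not a perfect cube). [Q(ω):Q] = 2 (min poly x^2 + x + 1). Since Q(∛532) ⊂ R and ω ∉ R, we have ω ∉ Q(∛532), so x^2 + x + 1 remains irreducible over Q(∛532) and [Q(∛532, ω) : Q(∛532)] = 2. By the tower law, [Q(∛532, ω) : Q] = 3 · 2 = 6. (In fact Q(∛532, ω) is the splitting field of x^3 - 532 over Q.)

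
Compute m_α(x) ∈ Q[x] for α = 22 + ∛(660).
m_α(x) = x^3 - 66x^2 + 1452x - 11308

Set β = α - 22 = ∛(660), so β^3 = 660. Then (α - 22)^3 - 660 = 0, i.e. α is a root of g(x) = (x - 22)^3 - 660 = x^3 - 66x^2 + 1452x - 11308. Since g(x) = h(x - 22) where h(x) = x^3 - 660, and h is irreducible over Q (because 660 is not a perfect cube, so h has no rational root, and a monic cubic with no rational root is irreducible), g is also irreducible (irreducibility is preserved under the substitution x → x - 22). Hence m_α(x) = x^3 - 66x^2 + 1452x - 11308.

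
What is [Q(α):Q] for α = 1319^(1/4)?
[Q(α):Q] = 4

α is a root of x^4 - 1319. By Eisenstein's criterion at the prime p = 1319 (which divides the constant term 1319 but p^2 = 1739761 does not, since 1319 is squarefree), x^4 - 1319 is irreducible over Q. Hence [Q(α):Q] = 4.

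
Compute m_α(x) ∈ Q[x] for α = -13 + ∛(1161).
m_α(x) = x^3 + 39x^2 + 507x + 1036

Set β = α + 13 = ∛(1161), so β^3 = 1161. Then (α + 13)^3 - 1161 = 0, i.e. α is a root of g(x) = (x + 13)^3 - 1161 = x^3 + 39x^2 + 507x + 1036. Since g(x) = h(x + 13) where h(x) = x^3 - 1161, and h is irreducible over Q (because 1161 is not a perfect cube, so h has no rational root, and a monic cubic with no rational root is irreducible), g is also irreducible (irreducibility is preserved under the substitution x → x + 13). Hence m_α(x) = x^3 + 39x^2 + 507x + 1036.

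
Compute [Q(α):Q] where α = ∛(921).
[Q(α):Q] = 3

The minimal polynomial of α is x^3 - 921, irreducible over Q since 921 is not a perfect cube (so x^3 - 921 has no rational root). Hence [Q(α):Q] = deg(m_α) = 3.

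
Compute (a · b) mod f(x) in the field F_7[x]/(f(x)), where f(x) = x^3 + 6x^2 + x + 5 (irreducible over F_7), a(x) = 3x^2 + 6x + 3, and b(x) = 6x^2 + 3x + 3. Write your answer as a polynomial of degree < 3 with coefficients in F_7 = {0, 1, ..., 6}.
a · b ≡ 6x^2 + 2 (mod f(x))

Multiply in F_7[x]: a(x)·b(x) = (3x^2 + 6x + 3)·(6x^2 + 3x + 3) = 4x^4 + 3x^3 + 3x^2 + 6x + 2. This has degree ≥ 3, so divide by f(x) over F_7: 4x^4 + 3x^3 + 3x^2 + 6x + 2 = (4x)·(x^3 + 6x^2 + x + 5) + (6x^2 + 2). Hence a·b ≡ 6x^2 + 2 (mod f). (F_7[x]/(f) is a field with 7^3 = 343 elements since f is irreducible of degree 3.)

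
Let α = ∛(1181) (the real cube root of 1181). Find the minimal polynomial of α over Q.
m_α(x) = x^3 - 1181

α satisfies α^3 = 1181, so x^3 - 1181 annihilates α. By the rational root test, a rational root p/q (in lowest terms) of x^3 - 1181 would satisfy p^3 = 1181 q^3, forcing q = 1 and p^3 = 1181; but 1181 is not a perfect cube, contradiction. A monic cubic over Q with no rational root is irreducible (any nontrivial factorization would include a linear factor). Hence x^3 - 1181 is the minimal polynomial of α, and in particular [Q(α):Q] = 3.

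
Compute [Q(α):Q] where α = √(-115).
[Q(α):Q] = 2

[Q(α):Q] equals the degree of the minimal polynomial of α. Here α^2 = -115 and x^2 + 115 is irreducible (d = -115 is squarefree, ≠ 1, hence not a square), so deg(m_α) = 2. Thus [Q(α):Q] = 2.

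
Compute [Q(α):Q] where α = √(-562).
[Q(α):Q] = 2

[Q(α):Q] equals the degree of the minimal polynomial of α. Here α^2 = -562 and x^2 + 562 is irreducible (d = -562 is squarefree, ≠ 1, hence not a square), so deg(m_α) = 2. Thus [Q(α):Q] = 2.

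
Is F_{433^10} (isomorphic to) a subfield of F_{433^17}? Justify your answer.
No: F_{433^10} is not a subfield of F_{433^17}

F_{p^m} embeds in F_{p^n} iff m | n. Here 10 ∤ 17 (since 17 = 1·10 + 7 with remainder 7 ≠ 0), so F_{433^10} is not a subfield of F_{433^17}. Equivalently: if it were, the tower law would give 10 = [F_{433^10}:F_433] dividing [F_{433^17}:F_433] = 17, contradiction.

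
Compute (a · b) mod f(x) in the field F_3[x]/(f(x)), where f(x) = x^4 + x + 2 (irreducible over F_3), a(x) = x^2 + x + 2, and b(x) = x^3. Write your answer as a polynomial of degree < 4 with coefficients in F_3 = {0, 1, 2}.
a · b ≡ 2x^3 + 2x^2 + 1 (mod f(x))

Multiply in F_3[x]: a(x)·b(x) = (x^2 + x + 2)·(x^3) = x^5 + x^4 + 2x^3. This has degree ≥ 4, so divide by f(x) over F_3: x^5 + x^4 + 2x^3 = (x + 1)·(x^4 + x + 2) + (2x^3 + 2x^2 + 1). Hence a·b ≡ 2x^3 + 2x^2 + 1 (mod f). (F_3[x]/(f) is a field with 3^4 = 81 elements since f is irreducible of degree 4.)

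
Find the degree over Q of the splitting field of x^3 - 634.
[K : Q] = 6

The roots of x^3 - 634 are ∛634, ω∛634, ω^2∛634 where ω = e^(2πi/3) is a primitive cube root of unity, so K = Q(∛634, ω). Now [Q(∛634):Q] = 3 (since 634 is not a perfect cube, x^3 - 634 is irreducible) and [Q(ω):Q] = 2. Both 2 and 3 divide [K:Q], and [K:Q] ≤ 3·2 = 6, so [K:Q] = 6. (Equivalently: Q(∛634) ⊂ R but ω ∉ R, so [K : Q(∛634)] = 2.)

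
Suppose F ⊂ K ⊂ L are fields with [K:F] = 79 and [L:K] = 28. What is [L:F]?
[L:F] = 2212

The tower law says that for any tower of field extensions F ⊂ K ⊂ L with finite degrees, [L:F] = [L:K] · [K:F]. Here this gives [L:F] = 28 · 79 = 2212.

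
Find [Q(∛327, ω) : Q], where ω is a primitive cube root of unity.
[Q(∛327, ω) : Q] = 6

[Q(∛327):Q] = 3 (min poly x^3 - 327, irreducible since 327 is not a perfect cube). [Q(ω):Q] = 2 (min poly x^2 + x + 1). Since Q(∛327) ⊂ R and ω ∉ R, we have ω ∉ Q(∛327), so x^2 + x + 1 remains irreducible over Q(∛327) and [Q(∛327, ω) : Q(∛327)] = 2. By the tower law, [Q(∛327, ω) : Q] = 3 · 2 = 6. (In fact Q(∛327, ω) is the splitting field of x^3 - 327 over Q.)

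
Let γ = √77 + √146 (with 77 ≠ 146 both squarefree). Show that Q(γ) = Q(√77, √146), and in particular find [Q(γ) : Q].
[Q(γ) : Q] = 4 (equivalently, Q(γ) = Q(√77, √146))

Obviously Q(γ) ⊆ Q(√77, √146), and [Q(√77, √146):Q] = 4 (since 77, 146 are distinct squarefree integers > 1 with 11242 not a perfect square). To show equality we compute the minimal polynomial of γ. From γ = √77 + √146: γ^2 = 77 + 2√(11242) + 146 = 223 + 2√(11242), so γ^2 - 223 = 2√(11242); squaring, (γ^2 - 223)^2 = 4·11242, i.e. γ^4 - 446γ^2 + 49729 - 44968 = 0, i.e. γ^4 - 446γ^2 + 4761 = 0. So γ is a root of x^4 - 446x^2 + 4761. This polynomial is irreducible over Q: it has no rational root (each ±√77 ± √146 is irrational), and any factorization into two quadratics over Q would force √(11242) ∈ Q (pairing opposite roots) or √77, √146 ∈ Q (other pairings), all impossible. Hence [Q(γ):Q] = 4 = [Q(√77, √146):Q], so Q(γ) = Q(√77, √146).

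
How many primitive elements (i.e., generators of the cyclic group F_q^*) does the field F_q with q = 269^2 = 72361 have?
There are φ(72360) = 19008 primitive elements

F_q^* is cyclic of order q - 1 = 72360. A cyclic group of order m has exactly φ(m) generators. Here m = 72360 = 2^3 · 3^3 · 5 · 67, so the number of primitive elements is φ(72360) = 19008.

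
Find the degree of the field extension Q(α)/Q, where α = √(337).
[Q(α):Q] = 2

[Q(α):Q] equals the degree of the minimal polynomial of α. Here α^2 = 337 and x^2 - 337 is irreducible (d = 337 is squarefree, ≠ 1, hence not a square), so deg(m_α) = 2. Thus [Q(α):Q] = 2.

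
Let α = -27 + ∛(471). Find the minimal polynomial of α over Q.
m_α(x) = x^3 + 81x^2 + 2187x + 19212

Set β = α + 27 = ∛(471), so β^3 = 471. Then (α + 27)^3 - 471 = 0, i.e. α is a root of g(x) = (x + 27)^3 - 471 = x^3 + 81x^2 + 2187x + 19212. Since g(x) = h(x + 27) where h(x) = x^3 - 471, and h is irreducible over Q (because 471 is not a perfect cube, so h has no rational root, and a monic cubic with no rational root is irreducible), g is also irreducible (irreducibility is preserved under the substitution x → x + 27). Hence m_α(x) = x^3 + 81x^2 + 2187x + 19212.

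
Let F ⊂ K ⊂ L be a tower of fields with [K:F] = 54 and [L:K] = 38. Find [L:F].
[L:F] = 2052

The tower law says that for any tower of field extensions F ⊂ K ⊂ L with finite degrees, [L:F] = [L:K] · [K:F]. Here this gives [L:F] = 38 · 54 = 2052.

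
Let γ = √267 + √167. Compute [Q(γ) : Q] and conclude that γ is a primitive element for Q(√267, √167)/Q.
[Q(γ) : Q] = 4 (equivalently, Q(γ) = Q(√267, √167))

Obviously Q(γ) ⊆ Q(√267, √167), and [Q(√267, √167):Q] = 4 (since 267, 167 are distinct squarefree integers > 1 with 44589 not a perfect square). To show equality we compute the minimal polynomial of γ. From γ = √267 + √167: γ^2 = 267 + 2√(44589) + 167 = 434 + 2√(44589), so γ^2 - 434 = 2√(44589); squaring, (γ^2 - 434)^2 = 4·44589, i.e. γ^4 - 868γ^2 + 188356 - 178356 = 0, i.e. γ^4 - 868γ^2 + 10000 = 0. So γ is a root of x^4 - 868x^2 + 10000. This polynomial is irreducible over Q: it has no rational root (each ±√267 ± √167 is irrational), and any factorization into two quadratics over Q would force √(44589) ∈ Q (pairing opposite roots) or √267, √167 ∈ Q (other pairings), all impossible. Hence [Q(γ):Q] = 4 = [Q(√267, √167):Q], so Q(γ) = Q(√267, √167).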